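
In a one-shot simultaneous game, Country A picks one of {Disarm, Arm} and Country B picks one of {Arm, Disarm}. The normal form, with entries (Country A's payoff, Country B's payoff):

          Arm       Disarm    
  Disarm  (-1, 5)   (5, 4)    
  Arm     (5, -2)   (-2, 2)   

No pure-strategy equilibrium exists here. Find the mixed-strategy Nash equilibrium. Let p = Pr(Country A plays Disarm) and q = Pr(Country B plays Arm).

p = 4/5, q = 7/13

Set Country B's expected payoff from Arm equal to that from Disarm:
  Country B's payoff to Arm: p·5 + (1−p)·(-2) = 7p - 2
  Country B's payoff to Disarm: p·4 + (1−p)·2 = 2p + 2
  7p - 2 = 2p + 2  ⇒  5p = 4  ⇒  p = 4/5.
Set Country A's expected payoff from Disarm equal to that from Arm:
  Country A's expected payoff from Disarm: q·(-1) + (1−q)·5 = -6q + 5
  Country A's expected payoff from Arm: q·5 + (1−q)·(-2) = 7q - 2
  -6q + 5 = 7q - 2  ⇒  -13q = -7  ⇒  q = 7/13.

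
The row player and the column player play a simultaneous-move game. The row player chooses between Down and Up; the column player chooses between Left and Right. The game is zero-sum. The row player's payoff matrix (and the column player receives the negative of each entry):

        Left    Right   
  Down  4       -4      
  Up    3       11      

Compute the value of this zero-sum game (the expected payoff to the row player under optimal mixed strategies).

Set the row player's expected payoff from Down equal to that from Up:
  the row player's payoff from Down: q·4 + (1−q)·(-4) = 8q - 4
  the row player's payoff from Up: q·3 + (1−q)·11 = -8q + 11
  8q - 4 = -8q + 11  ⇒  16q = 15  ⇒  q = 15/16.
The value is the row player's expected payoff against this mix (using Down): (15/16)·4 + (1/16)·(-4) = 7/2.

v = 7/2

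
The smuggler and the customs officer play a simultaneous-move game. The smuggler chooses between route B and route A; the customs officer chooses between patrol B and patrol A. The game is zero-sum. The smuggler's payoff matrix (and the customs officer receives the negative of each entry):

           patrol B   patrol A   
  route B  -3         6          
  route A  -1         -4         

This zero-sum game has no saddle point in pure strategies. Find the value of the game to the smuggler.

v = -3/2

The customs officer's mix must leave the smuggler indifferent between route B and route A.
  the smuggler's payoff from route B: q·(-3) + (1−q)·6 = -9q + 6
  the smuggler's payoff from route A: q·(-1) + (1−q)·(-4) = 3q - 4
  -9q + 6 = 3q - 4  ⇒  -12q = -10  ⇒  q = 5/6.
The value is the smuggler's expected payoff against this mix (using route B): (5/6)·(-3) + (1/6)·6 = -3/2.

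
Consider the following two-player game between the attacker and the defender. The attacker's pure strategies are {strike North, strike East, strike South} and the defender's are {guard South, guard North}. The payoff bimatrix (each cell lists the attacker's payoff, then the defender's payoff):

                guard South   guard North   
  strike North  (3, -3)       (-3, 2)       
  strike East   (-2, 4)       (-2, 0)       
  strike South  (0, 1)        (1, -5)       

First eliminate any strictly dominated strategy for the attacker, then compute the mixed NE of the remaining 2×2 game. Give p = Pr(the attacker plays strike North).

The attacker's strategy strike East is strictly dominated by strike South: 0 > -2 and 1 > -2. Eliminate strike East.
The defender's indifference between guard South and guard North determines the attacker's mixing probability p:
  the defender's expected payoff from guard South: p·(-3) + (1−p)·1 = -4p + 1
  the defender's expected payoff from guard North: p·2 + (1−p)·(-5) = 7p - 5
  -4p + 1 = 7p - 5  ⇒  -11p = -6  ⇒  p = 6/11.

p = 6/11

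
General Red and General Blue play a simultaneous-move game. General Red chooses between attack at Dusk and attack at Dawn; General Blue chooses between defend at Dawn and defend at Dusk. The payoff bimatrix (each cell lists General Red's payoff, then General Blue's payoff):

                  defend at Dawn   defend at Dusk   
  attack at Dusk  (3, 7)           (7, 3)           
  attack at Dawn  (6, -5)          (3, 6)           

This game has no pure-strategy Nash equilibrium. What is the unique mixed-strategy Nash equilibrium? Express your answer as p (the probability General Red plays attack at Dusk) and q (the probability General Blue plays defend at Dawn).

In a mixed equilibrium General Blue is indifferent between defend at Dawn and defend at Dusk; this condition fixes p.
  General Blue's payoff from defend at Dawn: p·7 + (1−p)·(-5) = 12p - 5
  General Blue's payoff from defend at Dusk: p·3 + (1−p)·6 = -3p + 6
  12p - 5 = -3p + 6  ⇒  15p = 11  ⇒  p = 11/15.
For General Red to be willing to mix, General Red must be indifferent between attack at Dusk and attack at Dawn, which pins down General Blue's mix.
  General Red's payoff from attack at Dusk: q·3 + (1−q)·7 = -4q + 7
  General Red's payoff from attack at Dawn: q·6 + (1−q)·3 = 3q + 3
  -4q + 7 = 3q + 3  ⇒  -7q = -4  ⇒  q = 4/7.

p = 11/15, q = 4/7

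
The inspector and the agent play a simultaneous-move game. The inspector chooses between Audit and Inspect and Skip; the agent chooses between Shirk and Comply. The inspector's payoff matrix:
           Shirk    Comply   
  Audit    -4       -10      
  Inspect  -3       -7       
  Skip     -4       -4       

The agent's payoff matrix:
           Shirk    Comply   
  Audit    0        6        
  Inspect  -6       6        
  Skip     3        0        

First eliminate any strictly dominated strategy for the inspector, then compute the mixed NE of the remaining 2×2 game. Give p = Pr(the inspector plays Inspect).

p = 1/5

The inspector's strategy Audit is strictly dominated by Inspect: -3 > -4 and -7 > -10. Eliminate Audit.
The agent's indifference between Shirk and Comply determines the inspector's mixing probability p:
  the agent's expected payoff from Shirk: p·(-6) + (1−p)·3 = -9p + 3
  the agent's expected payoff from Comply: p·6 + (1−p)·0 = 6p
  -9p + 3 = 6p  ⇒  -15p = -3  ⇒  p = 1/5.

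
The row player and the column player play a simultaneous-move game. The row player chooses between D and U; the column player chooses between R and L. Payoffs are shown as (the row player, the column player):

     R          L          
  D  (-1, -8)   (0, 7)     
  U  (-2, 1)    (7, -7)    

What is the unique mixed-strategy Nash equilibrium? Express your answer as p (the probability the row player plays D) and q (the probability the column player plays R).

p = 8/23, q = 7/8

The row player's mix must leave the column player indifferent between R and L.
  the column player's expected payoff from R: p·(-8) + (1−p)·1 = -9p + 1
  the column player's expected payoff from L: p·7 + (1−p)·(-7) = 14p - 7
  -9p + 1 = 14p - 7  ⇒  -23p = -8  ⇒  p = 8/23.
Set the row player's expected payoff from D equal to that from U:
  the row player's payoff from D: q·(-1) + (1−q)·0 = -q
  the row player's payoff from U: q·(-2) + (1−q)·7 = -9q + 7
  -q = -9q + 7  ⇒  8q = 7  ⇒  q = 7/8.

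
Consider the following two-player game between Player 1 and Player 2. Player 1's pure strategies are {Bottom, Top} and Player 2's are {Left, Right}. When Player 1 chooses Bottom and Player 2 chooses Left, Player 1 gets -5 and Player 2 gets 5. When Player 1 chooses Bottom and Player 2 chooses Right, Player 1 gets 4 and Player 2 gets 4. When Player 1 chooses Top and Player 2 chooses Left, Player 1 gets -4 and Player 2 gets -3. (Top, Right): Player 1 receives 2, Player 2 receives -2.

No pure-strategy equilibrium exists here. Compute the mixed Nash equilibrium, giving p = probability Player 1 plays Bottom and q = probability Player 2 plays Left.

In a mixed equilibrium Player 2 is indifferent between Left and Right; this condition fixes p.
  Player 2's expected payoff from Left: p·5 + (1−p)·(-3) = 8p - 3
  Player 2's expected payoff from Right: p·4 + (1−p)·(-2) = 6p - 2
  8p - 3 = 6p - 2  ⇒  2p = 1  ⇒  p = 1/2.
Player 2's mix must leave Player 1 indifferent between Bottom and Top.
  Player 1's payoff to Bottom: q·(-5) + (1−q)·4 = -9q + 4
  Player 1's payoff to Top: q·(-4) + (1−q)·2 = -6q + 2
  -9q + 4 = -6q + 2  ⇒  -3q = -2  ⇒  q = 2/3.

p = 1/2, q = 2/3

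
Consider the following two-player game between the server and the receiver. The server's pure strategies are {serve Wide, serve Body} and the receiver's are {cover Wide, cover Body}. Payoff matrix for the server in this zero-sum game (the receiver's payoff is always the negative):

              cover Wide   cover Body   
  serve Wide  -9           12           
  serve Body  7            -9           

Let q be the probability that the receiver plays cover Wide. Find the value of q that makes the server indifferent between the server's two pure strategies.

q = 21/37

For the server to be willing to mix, the server must be indifferent between serve Wide and serve Body, which pins down the receiver's mix.
  the server's expected payoff from serve Wide: q·(-9) + (1−q)·12 = -21q + 12
  the server's expected payoff from serve Body: q·7 + (1−q)·(-9) = 16q - 9
  -21q + 12 = 16q - 9  ⇒  -37q = -21  ⇒  q = 21/37.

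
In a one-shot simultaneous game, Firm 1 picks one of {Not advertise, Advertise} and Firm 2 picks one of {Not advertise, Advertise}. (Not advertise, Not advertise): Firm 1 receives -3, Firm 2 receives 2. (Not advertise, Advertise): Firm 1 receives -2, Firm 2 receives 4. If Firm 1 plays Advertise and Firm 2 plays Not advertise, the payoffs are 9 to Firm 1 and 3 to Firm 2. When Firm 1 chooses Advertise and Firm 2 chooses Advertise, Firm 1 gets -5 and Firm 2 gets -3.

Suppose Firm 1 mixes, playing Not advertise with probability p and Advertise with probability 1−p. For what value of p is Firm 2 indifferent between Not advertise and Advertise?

p = 3/4

Set Firm 2's expected payoff from Not advertise equal to that from Advertise:
  Firm 2's payoff from Not advertise: p·2 + (1−p)·3 = -p + 3
  Firm 2's payoff from Advertise: p·4 + (1−p)·(-3) = 7p - 3
  -p + 3 = 7p - 3  ⇒  -8p = -6  ⇒  p = 3/4.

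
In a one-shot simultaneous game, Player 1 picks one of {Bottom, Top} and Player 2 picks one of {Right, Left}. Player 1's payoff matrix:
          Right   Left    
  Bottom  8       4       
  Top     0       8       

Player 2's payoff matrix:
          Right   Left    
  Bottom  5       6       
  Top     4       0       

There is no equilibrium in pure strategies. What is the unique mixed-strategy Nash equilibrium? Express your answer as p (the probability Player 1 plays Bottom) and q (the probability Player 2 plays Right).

p = 4/5, q = 1/3

In a mixed equilibrium Player 2 is indifferent between Right and Left; this condition fixes p.
  Player 2's payoff to Right: p·5 + (1−p)·4 = p + 4
  Player 2's payoff to Left: p·6 + (1−p)·0 = 6p
  p + 4 = 6p  ⇒  -5p = -4  ⇒  p = 4/5.
For Player 1 to be willing to mix, Player 1 must be indifferent between Bottom and Top, which pins down Player 2's mix.
  Player 1's expected payoff from Bottom: q·8 + (1−q)·4 = 4q + 4
  Player 1's expected payoff from Top: q·0 + (1−q)·8 = -8q + 8
  4q + 4 = -8q + 8  ⇒  12q = 4  ⇒  q = 1/3.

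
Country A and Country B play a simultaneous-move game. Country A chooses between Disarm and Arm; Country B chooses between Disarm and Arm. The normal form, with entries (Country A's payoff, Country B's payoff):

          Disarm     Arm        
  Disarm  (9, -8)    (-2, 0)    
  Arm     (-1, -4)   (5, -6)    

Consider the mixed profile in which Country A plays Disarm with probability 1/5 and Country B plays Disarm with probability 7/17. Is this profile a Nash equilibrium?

Yes

Check Country B's indifference given Country A's mix p = 1/5:
  payoff from Disarm = -24/5; payoff from Arm = -24/5 — equal.
Check Country A's indifference given Country B's mix q = 7/17:
  payoff from Disarm = 43/17; payoff from Arm = 43/17 — equal.
Both players are indifferent, so neither can profitably deviate.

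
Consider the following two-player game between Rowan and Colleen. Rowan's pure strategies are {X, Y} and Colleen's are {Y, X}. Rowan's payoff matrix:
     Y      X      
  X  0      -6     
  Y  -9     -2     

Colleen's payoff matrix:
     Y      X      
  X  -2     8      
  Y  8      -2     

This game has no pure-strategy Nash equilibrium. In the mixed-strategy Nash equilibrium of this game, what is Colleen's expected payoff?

Set Colleen's expected payoff from Y equal to that from X:
  Colleen's payoff from Y: p·(-2) + (1−p)·8 = -10p + 8
  Colleen's payoff from X: p·8 + (1−p)·(-2) = 10p - 2
  -10p + 8 = 10p - 2  ⇒  -20p = -10  ⇒  p = 1/2.
At equilibrium Colleen is indifferent across columns, so Colleen's payoff equals the payoff from Y: (1/2)·(-2) + (1/2)·8 = 3.

3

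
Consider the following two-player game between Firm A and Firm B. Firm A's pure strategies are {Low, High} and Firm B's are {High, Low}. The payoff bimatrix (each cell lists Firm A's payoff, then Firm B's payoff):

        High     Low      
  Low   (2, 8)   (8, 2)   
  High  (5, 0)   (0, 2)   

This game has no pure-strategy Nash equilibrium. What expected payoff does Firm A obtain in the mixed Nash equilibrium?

40/11

In a mixed equilibrium Firm A is indifferent between Low and High; this condition fixes q.
  Firm A's payoff from Low: q·2 + (1−q)·8 = -6q + 8
  Firm A's payoff from High: q·5 + (1−q)·0 = 5q
  -6q + 8 = 5q  ⇒  -11q = -8  ⇒  q = 8/11.
At equilibrium Firm A is indifferent across rows, so Firm A's payoff equals the payoff from Low: (8/11)·2 + (3/11)·8 = 40/11.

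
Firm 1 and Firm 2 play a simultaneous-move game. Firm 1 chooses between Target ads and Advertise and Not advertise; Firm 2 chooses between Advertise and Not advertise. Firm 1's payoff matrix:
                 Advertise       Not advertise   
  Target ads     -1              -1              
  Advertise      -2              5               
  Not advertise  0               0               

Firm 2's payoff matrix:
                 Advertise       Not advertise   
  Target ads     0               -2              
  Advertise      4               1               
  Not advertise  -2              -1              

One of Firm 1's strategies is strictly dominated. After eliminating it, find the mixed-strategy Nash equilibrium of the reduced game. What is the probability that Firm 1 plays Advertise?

Firm 1's strategy Target ads is strictly dominated by Not advertise: 0 > -1 and 0 > -1. Eliminate Target ads.
Firm 1's mix must leave Firm 2 indifferent between Advertise and Not advertise.
  Firm 2's payoff to Advertise: p·4 + (1−p)·(-2) = 6p - 2
  Firm 2's payoff to Not advertise: p·1 + (1−p)·(-1) = 2p - 1
  6p - 2 = 2p - 1  ⇒  4p = 1  ⇒  p = 1/4.

p = 1/4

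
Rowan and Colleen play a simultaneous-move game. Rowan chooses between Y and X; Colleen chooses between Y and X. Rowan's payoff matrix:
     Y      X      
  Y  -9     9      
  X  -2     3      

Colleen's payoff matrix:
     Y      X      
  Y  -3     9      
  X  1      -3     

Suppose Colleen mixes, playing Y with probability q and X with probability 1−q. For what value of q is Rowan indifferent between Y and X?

Colleen's mix must leave Rowan indifferent between Y and X.
  Rowan's expected payoff from Y: q·(-9) + (1−q)·9 = -18q + 9
  Rowan's expected payoff from X: q·(-2) + (1−q)·3 = -5q + 3
  -18q + 9 = -5q + 3  ⇒  -13q = -6  ⇒  q = 6/13.

q = 6/13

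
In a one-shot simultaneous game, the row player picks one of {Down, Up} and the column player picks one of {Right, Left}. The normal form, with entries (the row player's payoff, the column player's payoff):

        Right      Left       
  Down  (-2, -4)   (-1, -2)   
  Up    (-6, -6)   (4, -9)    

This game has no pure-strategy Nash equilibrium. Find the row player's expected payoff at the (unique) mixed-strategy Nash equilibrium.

The row player's indifference between Down and Up determines the column player's mixing probability q:
  the row player's payoff from Down: q·(-2) + (1−q)·(-1) = -q - 1
  the row player's payoff from Up: q·(-6) + (1−q)·4 = -10q + 4
  -q - 1 = -10q + 4  ⇒  9q = 5  ⇒  q = 5/9.
At equilibrium the row player is indifferent across rows, so the row player's payoff equals the payoff from Down: (5/9)·(-2) + (4/9)·(-1) = -14/9.

-14/9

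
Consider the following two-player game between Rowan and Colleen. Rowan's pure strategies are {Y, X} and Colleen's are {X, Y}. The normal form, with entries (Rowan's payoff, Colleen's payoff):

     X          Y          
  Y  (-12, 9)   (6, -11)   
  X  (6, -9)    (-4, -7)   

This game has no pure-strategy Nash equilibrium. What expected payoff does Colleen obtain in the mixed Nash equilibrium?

Set Colleen's expected payoff from X equal to that from Y:
  Colleen's payoff to X: p·9 + (1−p)·(-9) = 18p - 9
  Colleen's payoff to Y: p·(-11) + (1−p)·(-7) = -4p - 7
  18p - 9 = -4p - 7  ⇒  22p = 2  ⇒  p = 1/11.
At equilibrium Colleen is indifferent across columns, so Colleen's payoff equals the payoff from X: (1/11)·9 + (10/11)·(-9) = -81/11.

-81/11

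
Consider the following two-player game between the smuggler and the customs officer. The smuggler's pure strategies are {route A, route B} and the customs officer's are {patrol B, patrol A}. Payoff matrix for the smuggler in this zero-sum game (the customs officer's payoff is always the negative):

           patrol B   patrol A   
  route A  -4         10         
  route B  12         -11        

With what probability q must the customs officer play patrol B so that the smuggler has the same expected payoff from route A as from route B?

For the smuggler to be willing to mix, the smuggler must be indifferent between route A and route B, which pins down the customs officer's mix.
  the smuggler's payoff to route A: q·(-4) + (1−q)·10 = -14q + 10
  the smuggler's payoff to route B: q·12 + (1−q)·(-11) = 23q - 11
  -14q + 10 = 23q - 11  ⇒  -37q = -21  ⇒  q = 21/37.

q = 21/37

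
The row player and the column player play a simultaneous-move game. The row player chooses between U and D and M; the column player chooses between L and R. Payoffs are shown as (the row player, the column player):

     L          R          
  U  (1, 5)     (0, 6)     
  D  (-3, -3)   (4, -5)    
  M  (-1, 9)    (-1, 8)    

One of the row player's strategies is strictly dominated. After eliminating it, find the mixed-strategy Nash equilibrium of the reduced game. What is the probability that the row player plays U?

The row player's strategy M is strictly dominated by U: 1 > -1 and 0 > -1. Eliminate M.
In a mixed equilibrium the column player is indifferent between L and R; this condition fixes p.
  the column player's payoff from L: p·5 + (1−p)·(-3) = 8p - 3
  the column player's payoff from R: p·6 + (1−p)·(-5) = 11p - 5
  8p - 3 = 11p - 5  ⇒  -3p = -2  ⇒  p = 2/3.

p = 2/3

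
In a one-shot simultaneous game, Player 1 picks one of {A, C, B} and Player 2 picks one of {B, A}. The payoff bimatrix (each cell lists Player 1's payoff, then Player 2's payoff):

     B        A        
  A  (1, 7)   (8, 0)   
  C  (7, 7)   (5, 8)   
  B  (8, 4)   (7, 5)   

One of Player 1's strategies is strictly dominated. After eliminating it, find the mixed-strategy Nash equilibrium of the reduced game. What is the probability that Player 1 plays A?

Player 1's strategy C is strictly dominated by B: 8 > 7 and 7 > 5. Eliminate C.
For Player 2 to be willing to mix, Player 2 must be indifferent between B and A, which pins down Player 1's mix.
  Player 2's payoff to B: p·7 + (1−p)·4 = 3p + 4
  Player 2's payoff to A: p·0 + (1−p)·5 = -5p + 5
  3p + 4 = -5p + 5  ⇒  8p = 1  ⇒  p = 1/8.

p = 1/8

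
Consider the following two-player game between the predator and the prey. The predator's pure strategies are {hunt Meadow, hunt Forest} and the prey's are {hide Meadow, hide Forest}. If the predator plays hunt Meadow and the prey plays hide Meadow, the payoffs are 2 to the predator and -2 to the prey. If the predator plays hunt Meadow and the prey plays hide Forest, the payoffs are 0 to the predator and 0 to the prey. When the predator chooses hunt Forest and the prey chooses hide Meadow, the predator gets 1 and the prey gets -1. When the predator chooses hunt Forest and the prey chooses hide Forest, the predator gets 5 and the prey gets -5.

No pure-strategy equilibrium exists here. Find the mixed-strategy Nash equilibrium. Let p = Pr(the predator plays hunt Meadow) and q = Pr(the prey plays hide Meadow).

The prey's indifference between hide Meadow and hide Forest determines the predator's mixing probability p:
  the prey's expected payoff from hide Meadow: p·(-2) + (1−p)·(-1) = -p - 1
  the prey's expected payoff from hide Forest: p·0 + (1−p)·(-5) = 5p - 5
  -p - 1 = 5p - 5  ⇒  -6p = -4  ⇒  p = 2/3.
The prey's mix must leave the predator indifferent between hunt Meadow and hunt Forest.
  the predator's payoff from hunt Meadow: q·2 + (1−q)·0 = 2q
  the predator's payoff from hunt Forest: q·1 + (1−q)·5 = -4q + 5
  2q = -4q + 5  ⇒  6q = 5  ⇒  q = 5/6.

p = 2/3, q = 5/6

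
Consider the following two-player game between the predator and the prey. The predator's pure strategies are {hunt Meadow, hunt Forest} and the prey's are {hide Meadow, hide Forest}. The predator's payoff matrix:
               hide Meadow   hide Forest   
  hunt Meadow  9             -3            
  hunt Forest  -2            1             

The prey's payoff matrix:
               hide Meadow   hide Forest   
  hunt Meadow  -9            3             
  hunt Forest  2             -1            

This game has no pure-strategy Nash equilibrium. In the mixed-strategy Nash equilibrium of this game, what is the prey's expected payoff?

-1/5

Set the prey's expected payoff from hide Meadow equal to that from hide Forest:
  the prey's payoff to hide Meadow: p·(-9) + (1−p)·2 = -11p + 2
  the prey's payoff to hide Forest: p·3 + (1−p)·(-1) = 4p - 1
  -11p + 2 = 4p - 1  ⇒  -15p = -3  ⇒  p = 1/5.
At equilibrium the prey is indifferent across columns, so the prey's payoff equals the payoff from hide Meadow: (1/5)·(-9) + (4/5)·2 = -1/5.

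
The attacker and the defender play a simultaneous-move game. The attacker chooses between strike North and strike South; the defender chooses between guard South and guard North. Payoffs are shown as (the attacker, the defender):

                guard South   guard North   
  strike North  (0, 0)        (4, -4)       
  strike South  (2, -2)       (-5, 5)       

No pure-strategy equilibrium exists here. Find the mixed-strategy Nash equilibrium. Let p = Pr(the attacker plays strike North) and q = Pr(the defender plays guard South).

p = 7/11, q = 9/11

The attacker's mix must leave the defender indifferent between guard South and guard North.
  the defender's payoff to guard South: p·0 + (1−p)·(-2) = 2p - 2
  the defender's payoff to guard North: p·(-4) + (1−p)·5 = -9p + 5
  2p - 2 = -9p + 5  ⇒  11p = 7  ⇒  p = 7/11.
Set the attacker's expected payoff from strike North equal to that from strike South:
  the attacker's payoff to strike North: q·0 + (1−q)·4 = -4q + 4
  the attacker's payoff to strike South: q·2 + (1−q)·(-5) = 7q - 5
  -4q + 4 = 7q - 5  ⇒  -11q = -9  ⇒  q = 9/11.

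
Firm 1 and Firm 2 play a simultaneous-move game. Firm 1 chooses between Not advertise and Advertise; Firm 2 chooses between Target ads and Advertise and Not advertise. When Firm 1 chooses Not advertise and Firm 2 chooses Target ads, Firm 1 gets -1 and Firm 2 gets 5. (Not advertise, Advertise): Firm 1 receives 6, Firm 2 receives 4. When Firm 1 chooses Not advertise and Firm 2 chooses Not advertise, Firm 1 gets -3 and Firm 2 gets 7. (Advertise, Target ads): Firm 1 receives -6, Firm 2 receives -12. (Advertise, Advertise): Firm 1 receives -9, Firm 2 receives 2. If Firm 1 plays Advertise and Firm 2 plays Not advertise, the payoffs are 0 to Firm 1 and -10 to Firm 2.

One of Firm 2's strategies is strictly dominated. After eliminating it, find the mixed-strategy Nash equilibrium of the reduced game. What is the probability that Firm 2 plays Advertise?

Firm 2's strategy Target ads is strictly dominated by Not advertise: 7 > 5 and -10 > -12. Eliminate Target ads.
Firm 1's indifference between Not advertise and Advertise determines Firm 2's mixing probability q:
  Firm 1's payoff to Not advertise: q·6 + (1−q)·(-3) = 9q - 3
  Firm 1's payoff to Advertise: q·(-9) + (1−q)·0 = -9q
  9q - 3 = -9q  ⇒  18q = 3  ⇒  q = 1/6.

q = 1/6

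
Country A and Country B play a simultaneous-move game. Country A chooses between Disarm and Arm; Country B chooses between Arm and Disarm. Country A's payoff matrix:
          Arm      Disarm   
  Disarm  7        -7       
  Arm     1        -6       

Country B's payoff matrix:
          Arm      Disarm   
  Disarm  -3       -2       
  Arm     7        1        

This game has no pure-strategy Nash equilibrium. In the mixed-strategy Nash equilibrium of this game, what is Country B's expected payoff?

-11/7

Country A's mix must leave Country B indifferent between Arm and Disarm.
  Country B's payoff to Arm: p·(-3) + (1−p)·7 = -10p + 7
  Country B's payoff to Disarm: p·(-2) + (1−p)·1 = -3p + 1
  -10p + 7 = -3p + 1  ⇒  -7p = -6  ⇒  p = 6/7.
At equilibrium Country B is indifferent across columns, so Country B's payoff equals the payoff from Arm: (6/7)·(-3) + (1/7)·7 = -11/7.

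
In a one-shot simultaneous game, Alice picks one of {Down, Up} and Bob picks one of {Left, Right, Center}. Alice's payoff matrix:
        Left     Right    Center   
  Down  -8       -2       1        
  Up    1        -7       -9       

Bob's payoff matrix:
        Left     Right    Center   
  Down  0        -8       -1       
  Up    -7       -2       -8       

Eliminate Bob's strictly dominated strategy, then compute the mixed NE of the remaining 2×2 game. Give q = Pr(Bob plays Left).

q = 5/14

Bob's strategy Center is strictly dominated by Left: 0 > -1 and -7 > -8. Eliminate Center.
In a mixed equilibrium Alice is indifferent between Down and Up; this condition fixes q.
  Alice's payoff from Down: q·(-8) + (1−q)·(-2) = -6q - 2
  Alice's payoff from Up: q·1 + (1−q)·(-7) = 8q - 7
  -6q - 2 = 8q - 7  ⇒  -14q = -5  ⇒  q = 5/14.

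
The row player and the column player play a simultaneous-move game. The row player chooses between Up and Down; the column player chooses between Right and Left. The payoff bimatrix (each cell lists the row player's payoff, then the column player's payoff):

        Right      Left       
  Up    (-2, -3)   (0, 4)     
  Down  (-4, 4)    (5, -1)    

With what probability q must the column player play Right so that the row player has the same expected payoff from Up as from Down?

q = 5/7

For the row player to be willing to mix, the row player must be indifferent between Up and Down, which pins down the column player's mix.
  the row player's payoff from Up: q·(-2) + (1−q)·0 = -2q
  the row player's payoff from Down: q·(-4) + (1−q)·5 = -9q + 5
  -2q = -9q + 5  ⇒  7q = 5  ⇒  q = 5/7.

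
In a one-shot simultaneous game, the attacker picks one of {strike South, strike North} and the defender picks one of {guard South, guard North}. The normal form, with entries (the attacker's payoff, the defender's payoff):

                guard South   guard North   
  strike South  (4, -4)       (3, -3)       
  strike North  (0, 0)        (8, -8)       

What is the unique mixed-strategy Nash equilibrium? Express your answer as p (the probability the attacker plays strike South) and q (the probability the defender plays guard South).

Set the defender's expected payoff from guard South equal to that from guard North:
  the defender's payoff to guard South: p·(-4) + (1−p)·0 = -4p
  the defender's payoff to guard North: p·(-3) + (1−p)·(-8) = 5p - 8
  -4p = 5p - 8  ⇒  -9p = -8  ⇒  p = 8/9.
In a mixed equilibrium the attacker is indifferent between strike South and strike North; this condition fixes q.
  the attacker's expected payoff from strike South: q·4 + (1−q)·3 = q + 3
  the attacker's expected payoff from strike North: q·0 + (1−q)·8 = -8q + 8
  q + 3 = -8q + 8  ⇒  9q = 5  ⇒  q = 5/9.

p = 8/9, q = 5/9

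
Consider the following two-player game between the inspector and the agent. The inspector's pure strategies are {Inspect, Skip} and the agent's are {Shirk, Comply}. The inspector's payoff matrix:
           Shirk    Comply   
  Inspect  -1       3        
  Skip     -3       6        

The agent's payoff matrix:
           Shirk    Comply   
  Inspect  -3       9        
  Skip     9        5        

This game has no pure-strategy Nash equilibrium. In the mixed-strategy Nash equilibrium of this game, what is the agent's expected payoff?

6

The inspector's mix must leave the agent indifferent between Shirk and Comply.
  the agent's payoff to Shirk: p·(-3) + (1−p)·9 = -12p + 9
  the agent's payoff to Comply: p·9 + (1−p)·5 = 4p + 5
  -12p + 9 = 4p + 5  ⇒  -16p = -4  ⇒  p = 1/4.
At equilibrium the agent is indifferent across columns, so the agent's payoff equals the payoff from Shirk: (1/4)·(-3) + (3/4)·9 = 6.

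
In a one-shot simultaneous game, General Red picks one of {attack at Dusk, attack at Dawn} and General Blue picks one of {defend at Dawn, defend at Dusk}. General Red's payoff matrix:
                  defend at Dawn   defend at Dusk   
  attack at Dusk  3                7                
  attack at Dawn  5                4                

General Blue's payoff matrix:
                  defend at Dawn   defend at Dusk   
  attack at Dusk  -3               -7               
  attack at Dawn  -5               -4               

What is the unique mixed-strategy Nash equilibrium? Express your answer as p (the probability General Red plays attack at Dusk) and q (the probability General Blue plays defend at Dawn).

In a mixed equilibrium General Blue is indifferent between defend at Dawn and defend at Dusk; this condition fixes p.
  General Blue's payoff to defend at Dawn: p·(-3) + (1−p)·(-5) = 2p - 5
  General Blue's payoff to defend at Dusk: p·(-7) + (1−p)·(-4) = -3p - 4
  2p - 5 = -3p - 4  ⇒  5p = 1  ⇒  p = 1/5.
General Red's indifference between attack at Dusk and attack at Dawn determines General Blue's mixing probability q:
  General Red's payoff from attack at Dusk: q·3 + (1−q)·7 = -4q + 7
  General Red's payoff from attack at Dawn: q·5 + (1−q)·4 = q + 4
  -4q + 7 = q + 4  ⇒  -5q = -3  ⇒  q = 3/5.

p = 1/5, q = 3/5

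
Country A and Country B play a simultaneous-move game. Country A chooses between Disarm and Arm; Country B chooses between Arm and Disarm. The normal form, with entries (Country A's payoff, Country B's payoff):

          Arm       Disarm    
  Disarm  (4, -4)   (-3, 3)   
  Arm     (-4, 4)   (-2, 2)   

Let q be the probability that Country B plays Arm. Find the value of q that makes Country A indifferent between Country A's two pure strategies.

q = 1/9

Country A's indifference between Disarm and Arm determines Country B's mixing probability q:
  Country A's payoff from Disarm: q·4 + (1−q)·(-3) = 7q - 3
  Country A's payoff from Arm: q·(-4) + (1−q)·(-2) = -2q - 2
  7q - 3 = -2q - 2  ⇒  9q = 1  ⇒  q = 1/9.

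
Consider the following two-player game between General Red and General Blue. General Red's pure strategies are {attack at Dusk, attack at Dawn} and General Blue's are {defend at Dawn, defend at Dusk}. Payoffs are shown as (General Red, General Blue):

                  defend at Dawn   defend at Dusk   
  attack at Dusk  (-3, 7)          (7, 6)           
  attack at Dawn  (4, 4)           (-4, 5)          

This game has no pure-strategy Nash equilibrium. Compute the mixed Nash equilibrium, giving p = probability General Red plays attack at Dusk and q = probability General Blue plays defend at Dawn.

p = 1/2, q = 11/18

General Blue's indifference between defend at Dawn and defend at Dusk determines General Red's mixing probability p:
  General Blue's payoff to defend at Dawn: p·7 + (1−p)·4 = 3p + 4
  General Blue's payoff to defend at Dusk: p·6 + (1−p)·5 = p + 5
  3p + 4 = p + 5  ⇒  2p = 1  ⇒  p = 1/2.
General Blue's mix must leave General Red indifferent between attack at Dusk and attack at Dawn.
  General Red's payoff to attack at Dusk: q·(-3) + (1−q)·7 = -10q + 7
  General Red's payoff to attack at Dawn: q·4 + (1−q)·(-4) = 8q - 4
  -10q + 7 = 8q - 4  ⇒  -18q = -11  ⇒  q = 11/18.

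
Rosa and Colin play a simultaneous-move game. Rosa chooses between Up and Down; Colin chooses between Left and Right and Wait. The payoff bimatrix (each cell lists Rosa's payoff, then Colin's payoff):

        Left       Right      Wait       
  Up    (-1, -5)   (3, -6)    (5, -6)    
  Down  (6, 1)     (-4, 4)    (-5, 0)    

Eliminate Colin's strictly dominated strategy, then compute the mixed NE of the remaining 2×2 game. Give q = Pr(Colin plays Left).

Colin's strategy Wait is strictly dominated by Left: -5 > -6 and 1 > 0. Eliminate Wait.
Colin's mix must leave Rosa indifferent between Up and Down.
  Rosa's expected payoff from Up: q·(-1) + (1−q)·3 = -4q + 3
  Rosa's expected payoff from Down: q·6 + (1−q)·(-4) = 10q - 4
  -4q + 3 = 10q - 4  ⇒  -14q = -7  ⇒  q = 1/2.

q = 1/2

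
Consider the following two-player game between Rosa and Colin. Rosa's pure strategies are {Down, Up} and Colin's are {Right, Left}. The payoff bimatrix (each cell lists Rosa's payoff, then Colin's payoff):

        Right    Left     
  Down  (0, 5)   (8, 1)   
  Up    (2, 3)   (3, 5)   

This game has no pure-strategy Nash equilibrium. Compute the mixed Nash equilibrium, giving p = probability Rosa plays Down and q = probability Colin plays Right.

p = 1/3, q = 5/7

In a mixed equilibrium Colin is indifferent between Right and Left; this condition fixes p.
  Colin's payoff to Right: p·5 + (1−p)·3 = 2p + 3
  Colin's payoff to Left: p·1 + (1−p)·5 = -4p + 5
  2p + 3 = -4p + 5  ⇒  6p = 2  ⇒  p = 1/3.
Colin's mix must leave Rosa indifferent between Down and Up.
  Rosa's expected payoff from Down: q·0 + (1−q)·8 = -8q + 8
  Rosa's expected payoff from Up: q·2 + (1−q)·3 = -q + 3
  -8q + 8 = -q + 3  ⇒  -7q = -5  ⇒  q = 5/7.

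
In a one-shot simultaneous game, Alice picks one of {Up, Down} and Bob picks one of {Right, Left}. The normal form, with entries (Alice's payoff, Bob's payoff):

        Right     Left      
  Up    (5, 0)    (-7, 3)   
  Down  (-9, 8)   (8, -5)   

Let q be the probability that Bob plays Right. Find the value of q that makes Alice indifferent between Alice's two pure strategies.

q = 15/29

In a mixed equilibrium Alice is indifferent between Up and Down; this condition fixes q.
  Alice's payoff from Up: q·5 + (1−q)·(-7) = 12q - 7
  Alice's payoff from Down: q·(-9) + (1−q)·8 = -17q + 8
  12q - 7 = -17q + 8  ⇒  29q = 15  ⇒  q = 15/29.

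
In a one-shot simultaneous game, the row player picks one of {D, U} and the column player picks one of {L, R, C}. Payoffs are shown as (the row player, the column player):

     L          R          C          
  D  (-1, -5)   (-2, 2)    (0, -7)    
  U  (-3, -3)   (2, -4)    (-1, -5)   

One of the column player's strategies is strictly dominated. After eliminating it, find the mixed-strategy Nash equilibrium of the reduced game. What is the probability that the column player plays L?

q = 2/3

The column player's strategy C is strictly dominated by L: -5 > -7 and -3 > -5. Eliminate C.
In a mixed equilibrium the row player is indifferent between D and U; this condition fixes q.
  the row player's payoff from D: q·(-1) + (1−q)·(-2) = q - 2
  the row player's payoff from U: q·(-3) + (1−q)·2 = -5q + 2
  q - 2 = -5q + 2  ⇒  6q = 4  ⇒  q = 2/3.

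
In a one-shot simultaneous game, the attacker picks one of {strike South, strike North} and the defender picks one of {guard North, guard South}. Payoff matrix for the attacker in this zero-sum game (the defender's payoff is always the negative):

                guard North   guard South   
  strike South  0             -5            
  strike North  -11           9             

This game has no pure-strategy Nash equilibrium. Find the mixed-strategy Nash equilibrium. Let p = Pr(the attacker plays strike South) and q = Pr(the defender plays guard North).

p = 4/5, q = 14/25

Set the defender's expected payoff from guard North equal to that from guard South:
  the defender's payoff from guard North: p·0 + (1−p)·11 = -11p + 11
  the defender's payoff from guard South: p·5 + (1−p)·(-9) = 14p - 9
  -11p + 11 = 14p - 9  ⇒  -25p = -20  ⇒  p = 4/5.
The attacker's indifference between strike South and strike North determines the defender's mixing probability q:
  the attacker's payoff from strike South: q·0 + (1−q)·(-5) = 5q - 5
  the attacker's payoff from strike North: q·(-11) + (1−q)·9 = -20q + 9
  5q - 5 = -20q + 9  ⇒  25q = 14  ⇒  q = 14/25.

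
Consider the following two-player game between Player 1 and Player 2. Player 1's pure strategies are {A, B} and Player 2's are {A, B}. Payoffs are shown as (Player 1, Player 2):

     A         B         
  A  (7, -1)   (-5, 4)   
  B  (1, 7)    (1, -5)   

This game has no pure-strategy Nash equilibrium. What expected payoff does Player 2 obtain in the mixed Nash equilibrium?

23/17

Set Player 2's expected payoff from A equal to that from B:
  Player 2's expected payoff from A: p·(-1) + (1−p)·7 = -8p + 7
  Player 2's expected payoff from B: p·4 + (1−p)·(-5) = 9p - 5
  -8p + 7 = 9p - 5  ⇒  -17p = -12  ⇒  p = 12/17.
At equilibrium Player 2 is indifferent across columns, so Player 2's payoff equals the payoff from A: (12/17)·(-1) + (5/17)·7 = 23/17.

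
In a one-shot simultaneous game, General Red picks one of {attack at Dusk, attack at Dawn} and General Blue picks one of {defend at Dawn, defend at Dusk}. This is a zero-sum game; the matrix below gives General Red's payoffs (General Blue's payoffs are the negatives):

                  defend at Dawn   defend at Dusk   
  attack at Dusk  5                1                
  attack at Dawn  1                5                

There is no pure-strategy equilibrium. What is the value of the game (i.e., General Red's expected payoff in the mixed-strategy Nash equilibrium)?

Set General Red's expected payoff from attack at Dusk equal to that from attack at Dawn:
  General Red's expected payoff from attack at Dusk: q·5 + (1−q)·1 = 4q + 1
  General Red's expected payoff from attack at Dawn: q·1 + (1−q)·5 = -4q + 5
  4q + 1 = -4q + 5  ⇒  8q = 4  ⇒  q = 1/2.
The value is General Red's expected payoff against this mix (using attack at Dusk): (1/2)·5 + (1/2)·1 = 3.

v = 3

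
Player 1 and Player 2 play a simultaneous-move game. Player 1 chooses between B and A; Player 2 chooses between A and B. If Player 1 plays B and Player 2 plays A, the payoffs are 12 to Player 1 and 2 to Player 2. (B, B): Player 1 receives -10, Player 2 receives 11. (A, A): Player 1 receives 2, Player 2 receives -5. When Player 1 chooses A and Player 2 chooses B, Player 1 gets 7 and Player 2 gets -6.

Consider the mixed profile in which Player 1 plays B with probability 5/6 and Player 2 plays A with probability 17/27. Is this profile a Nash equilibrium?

Given Player 1's mix p = 5/6, Player 2's payoff from A is 5/6 but from B is 49/6. Player 2 strictly prefers B, so Player 2 would not mix.
So the proposed profile is not a Nash equilibrium.

No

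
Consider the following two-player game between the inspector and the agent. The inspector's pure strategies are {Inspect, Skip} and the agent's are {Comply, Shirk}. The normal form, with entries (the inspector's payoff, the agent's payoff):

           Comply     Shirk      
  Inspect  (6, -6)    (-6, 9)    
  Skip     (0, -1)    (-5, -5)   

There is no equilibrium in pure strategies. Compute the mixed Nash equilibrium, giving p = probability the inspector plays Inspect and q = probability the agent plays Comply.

For the agent to be willing to mix, the agent must be indifferent between Comply and Shirk, which pins down the inspector's mix.
  the agent's payoff from Comply: p·(-6) + (1−p)·(-1) = -5p - 1
  the agent's payoff from Shirk: p·9 + (1−p)·(-5) = 14p - 5
  -5p - 1 = 14p - 5  ⇒  -19p = -4  ⇒  p = 4/19.
Set the inspector's expected payoff from Inspect equal to that from Skip:
  the inspector's expected payoff from Inspect: q·6 + (1−q)·(-6) = 12q - 6
  the inspector's expected payoff from Skip: q·0 + (1−q)·(-5) = 5q - 5
  12q - 6 = 5q - 5  ⇒  7q = 1  ⇒  q = 1/7.

p = 4/19, q = 1/7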